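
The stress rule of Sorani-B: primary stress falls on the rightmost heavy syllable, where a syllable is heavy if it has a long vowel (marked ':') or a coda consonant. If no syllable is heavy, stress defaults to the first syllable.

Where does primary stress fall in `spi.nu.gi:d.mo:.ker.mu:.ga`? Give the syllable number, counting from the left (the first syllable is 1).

Weights: 1 spi L, 2 nu L, 3 gi:d H, 4 mo: H, 5 ker H, 6 mu: H, 7 ga L.
Heavy syllables in the domain: 3, 4, 5, 6. The rightmost is syllable 6 (mu:).
Primary stress: syllable 6 → spi.nu.gi:d.mo:.ker.ˈmu:.ga.

6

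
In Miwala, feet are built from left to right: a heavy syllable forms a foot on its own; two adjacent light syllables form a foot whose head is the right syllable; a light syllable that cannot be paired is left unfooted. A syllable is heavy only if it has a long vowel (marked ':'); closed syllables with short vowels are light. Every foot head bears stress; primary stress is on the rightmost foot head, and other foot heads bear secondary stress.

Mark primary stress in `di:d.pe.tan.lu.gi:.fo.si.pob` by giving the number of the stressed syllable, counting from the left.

7

Weights: 1 di:d H, 2 pe L, 3 tan L, 4 lu L, 5 gi: H, 6 fo L, 7 si L, 8 pob L.
Parse left to right (heavy = foot alone; LL = one foot; stranded L unfooted): (ˈdi:d) (pe.ˈtan) lu (ˈgi:) (fo.ˈsi) pob.
Foot heads: 1, 3, 5, 7.
Primary stress on the rightmost head = syllable 7.
Primary stress: syllable 7 → di:d.pe.tan.lu.gi:.fo.ˈsi.pob.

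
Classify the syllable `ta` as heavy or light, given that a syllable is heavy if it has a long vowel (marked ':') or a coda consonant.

`ta`: short vowel, open (no coda). Short vowel, open → light.

light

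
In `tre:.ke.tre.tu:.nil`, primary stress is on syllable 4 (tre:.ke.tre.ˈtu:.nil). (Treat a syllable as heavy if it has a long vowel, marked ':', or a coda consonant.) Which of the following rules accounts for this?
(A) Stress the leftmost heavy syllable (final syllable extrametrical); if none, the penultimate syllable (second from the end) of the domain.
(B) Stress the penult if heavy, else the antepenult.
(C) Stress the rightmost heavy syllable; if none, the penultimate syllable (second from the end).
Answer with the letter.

Rule A → syllable 1 (observed: 4).
Rule B → syllable 4 ✓.
Rule C → syllable 5 (observed: 4).

B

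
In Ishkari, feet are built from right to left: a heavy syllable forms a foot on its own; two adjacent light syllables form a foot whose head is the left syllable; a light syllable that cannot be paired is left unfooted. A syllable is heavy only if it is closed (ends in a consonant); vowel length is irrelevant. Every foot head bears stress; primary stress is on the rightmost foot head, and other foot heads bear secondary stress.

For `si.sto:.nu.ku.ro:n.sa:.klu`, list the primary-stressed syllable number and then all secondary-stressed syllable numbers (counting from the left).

Weights: 1 si L, 2 sto: L, 3 nu L, 4 ku L, 5 ro:n H, 6 sa: L, 7 klu L.
Parse right to left (heavy = foot alone; LL = one foot; stranded L unfooted): (ˈsi.sto:) (ˈnu.ku) (ˈro:n) (ˈsa:.klu).
Foot heads: 1, 3, 5, 6.
Primary stress on the rightmost head = syllable 6.
Secondary stress on 1, 3, 5: ˌsi.sto:.ˌnu.ku.ˌro:n.ˈsa:.klu.

primary 6, secondary 1, 3, 5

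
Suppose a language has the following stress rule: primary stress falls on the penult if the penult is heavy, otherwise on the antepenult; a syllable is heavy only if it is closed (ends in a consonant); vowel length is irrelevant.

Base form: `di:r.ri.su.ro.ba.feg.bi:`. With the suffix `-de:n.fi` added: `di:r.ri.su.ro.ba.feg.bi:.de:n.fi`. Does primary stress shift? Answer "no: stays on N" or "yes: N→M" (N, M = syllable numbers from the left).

yes: 6→8

Base `di:r.ri.su.ro.ba.feg.bi:` (7 syllables):
  Weights: 5 ba L, 6 feg H, 7 bi: L.
  The penult (syllable 6, feg) is heavy, so it takes stress.
  → primary stress on syllable 6.
Suffixed `di:r.ri.su.ro.ba.feg.bi:.de:n.fi` (9 syllables):
  Weights: 7 bi: L, 8 de:n H, 9 fi L.
  The penult (syllable 8, de:n) is heavy, so it takes stress.
  → primary stress on syllable 8.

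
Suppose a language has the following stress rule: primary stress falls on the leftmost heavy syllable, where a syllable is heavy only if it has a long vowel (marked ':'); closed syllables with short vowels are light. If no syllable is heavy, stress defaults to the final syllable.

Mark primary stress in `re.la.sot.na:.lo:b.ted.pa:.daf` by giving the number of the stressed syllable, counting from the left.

Weights: 1 re L, 2 la L, 3 sot L, 4 na: H, 5 lo:b H, 6 ted L, 7 pa: H, 8 daf L.
Heavy syllables in the domain: 4, 5, 7. The leftmost is syllable 4 (na:).
Primary stress: syllable 4 → re.la.sot.ˈna:.lo:b.ted.pa:.daf.

4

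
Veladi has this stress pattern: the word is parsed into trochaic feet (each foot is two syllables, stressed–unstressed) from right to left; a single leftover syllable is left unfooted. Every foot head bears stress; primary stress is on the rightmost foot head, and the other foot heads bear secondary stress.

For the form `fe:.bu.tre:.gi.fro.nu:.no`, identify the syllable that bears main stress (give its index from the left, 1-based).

6

Parse right to left into trochaic (ˈσσ) feet: fe: (ˈbu.tre:) (ˈgi.fro) (ˈnu:.no). Syllable 1 is left unfooted.
Foot heads (stressed positions): 2, 4, 6.
End Rule Rightmost: primary stress on the rightmost head = syllable 6.
Primary stress: syllable 6 → fe:.bu.tre:.gi.fro.ˈnu:.no.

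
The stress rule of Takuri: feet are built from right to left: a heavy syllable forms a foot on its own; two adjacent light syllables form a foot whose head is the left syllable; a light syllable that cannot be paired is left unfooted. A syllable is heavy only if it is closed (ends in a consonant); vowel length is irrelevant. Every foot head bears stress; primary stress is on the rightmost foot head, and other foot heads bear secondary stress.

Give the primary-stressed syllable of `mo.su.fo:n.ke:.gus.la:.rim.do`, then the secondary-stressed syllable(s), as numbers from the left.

Weights: 1 mo L, 2 su L, 3 fo:n H, 4 ke: L, 5 gus H, 6 la: L, 7 rim H, 8 do L.
Parse right to left (heavy = foot alone; LL = one foot; stranded L unfooted): (ˈmo.su) (ˈfo:n) ke: (ˈgus) la: (ˈrim) do.
Foot heads: 1, 3, 5, 7.
Primary stress on the rightmost head = syllable 7.
Secondary stress on 1, 3, 5: ˌmo.su.ˌfo:n.ke:.ˌgus.la:.ˈrim.do.

primary 7, secondary 1, 3, 5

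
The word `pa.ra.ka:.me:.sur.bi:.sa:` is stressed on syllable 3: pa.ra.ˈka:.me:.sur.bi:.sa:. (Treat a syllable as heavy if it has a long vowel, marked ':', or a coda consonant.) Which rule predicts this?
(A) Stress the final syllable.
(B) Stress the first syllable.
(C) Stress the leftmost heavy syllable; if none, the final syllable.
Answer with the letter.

Rule A → syllable 7 (observed: 3).
Rule B → syllable 1 (observed: 3).
Rule C → syllable 3 ✓.

C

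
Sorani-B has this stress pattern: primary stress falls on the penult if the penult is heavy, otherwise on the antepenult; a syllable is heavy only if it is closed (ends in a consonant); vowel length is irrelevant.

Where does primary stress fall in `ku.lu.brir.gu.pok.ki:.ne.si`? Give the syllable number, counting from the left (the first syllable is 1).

6

Weights: 6 ki: L, 7 ne L, 8 si L.
The penult (syllable 7, ne) is light, so stress falls on the antepenult (syllable 6, ki:).
Primary stress: syllable 6 → ku.lu.brir.gu.pok.ˈki:.ne.si.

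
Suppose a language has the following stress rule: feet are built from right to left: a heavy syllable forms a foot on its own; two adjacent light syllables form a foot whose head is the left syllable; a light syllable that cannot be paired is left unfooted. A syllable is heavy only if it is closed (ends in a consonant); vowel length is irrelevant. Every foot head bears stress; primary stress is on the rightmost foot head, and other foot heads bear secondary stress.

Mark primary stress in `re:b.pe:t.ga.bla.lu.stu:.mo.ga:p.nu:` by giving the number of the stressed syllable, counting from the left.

Weights: 1 re:b H, 2 pe:t H, 3 ga L, 4 bla L, 5 lu L, 6 stu: L, 7 mo L, 8 ga:p H, 9 nu: L.
Parse right to left (heavy = foot alone; LL = one foot; stranded L unfooted): (ˈre:b) (ˈpe:t) ga (ˈbla.lu) (ˈstu:.mo) (ˈga:p) nu:.
Foot heads: 1, 2, 4, 6, 8.
Primary stress on the rightmost head = syllable 8.
Primary stress: syllable 8 → re:b.pe:t.ga.bla.lu.stu:.mo.ˈga:p.nu:.

8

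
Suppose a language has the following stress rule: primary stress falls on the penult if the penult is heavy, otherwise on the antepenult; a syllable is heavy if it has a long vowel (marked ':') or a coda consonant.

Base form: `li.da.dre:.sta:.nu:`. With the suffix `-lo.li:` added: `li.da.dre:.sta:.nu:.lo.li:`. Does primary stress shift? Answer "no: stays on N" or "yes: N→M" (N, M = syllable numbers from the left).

Base `li.da.dre:.sta:.nu:` (5 syllables):
  Weights: 3 dre: H, 4 sta: H, 5 nu: H.
  The penult (syllable 4, sta:) is heavy, so it takes stress.
  → primary stress on syllable 4.
Suffixed `li.da.dre:.sta:.nu:.lo.li:` (7 syllables):
  Weights: 5 nu: H, 6 lo L, 7 li: H.
  The penult (syllable 6, lo) is light, so stress falls on the antepenult (syllable 5, nu:).
  → primary stress on syllable 5.

yes: 4→5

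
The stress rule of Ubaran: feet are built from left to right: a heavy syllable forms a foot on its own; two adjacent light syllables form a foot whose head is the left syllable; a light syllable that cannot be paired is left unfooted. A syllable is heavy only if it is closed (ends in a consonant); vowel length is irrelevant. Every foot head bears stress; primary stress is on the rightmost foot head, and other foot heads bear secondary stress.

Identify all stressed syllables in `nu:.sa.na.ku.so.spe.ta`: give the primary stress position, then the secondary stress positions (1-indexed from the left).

primary 5, secondary 1, 3

Weights: 1 nu: L, 2 sa L, 3 na L, 4 ku L, 5 so L, 6 spe L, 7 ta L.
Parse left to right (heavy = foot alone; LL = one foot; stranded L unfooted): (ˈnu:.sa) (ˈna.ku) (ˈso.spe) ta.
Foot heads: 1, 3, 5.
Primary stress on the rightmost head = syllable 5.
Secondary stress on 1, 3: ˌnu:.sa.ˌna.ku.ˈso.spe.ta.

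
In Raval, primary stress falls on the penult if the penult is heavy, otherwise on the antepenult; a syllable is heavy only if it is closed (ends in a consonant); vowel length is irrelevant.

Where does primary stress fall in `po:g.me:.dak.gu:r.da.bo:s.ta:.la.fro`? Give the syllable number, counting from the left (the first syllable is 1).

Weights: 7 ta: L, 8 la L, 9 fro L.
The penult (syllable 8, la) is light, so stress falls on the antepenult (syllable 7, ta:).
Primary stress: syllable 7 → po:g.me:.dak.gu:r.da.bo:s.ˈta:.la.fro.

7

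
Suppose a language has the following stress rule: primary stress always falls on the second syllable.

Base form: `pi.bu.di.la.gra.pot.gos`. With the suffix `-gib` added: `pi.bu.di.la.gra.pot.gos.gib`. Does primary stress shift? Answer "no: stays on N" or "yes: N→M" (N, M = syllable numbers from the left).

no: stays on 2

Base `pi.bu.di.la.gra.pot.gos` (7 syllables):
  The word has 7 syllables; the second syllable is syllable 2 (bu).
  → primary stress on syllable 2.
Suffixed `pi.bu.di.la.gra.pot.gos.gib` (8 syllables):
  The word has 8 syllables; the second syllable is syllable 2 (bu).
  → primary stress on syllable 2.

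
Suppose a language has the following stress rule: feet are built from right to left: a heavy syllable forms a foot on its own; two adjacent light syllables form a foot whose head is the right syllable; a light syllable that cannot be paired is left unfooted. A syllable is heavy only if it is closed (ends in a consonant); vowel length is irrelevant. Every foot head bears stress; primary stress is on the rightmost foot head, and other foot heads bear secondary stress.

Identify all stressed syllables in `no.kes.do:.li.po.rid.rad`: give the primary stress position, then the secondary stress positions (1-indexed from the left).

Weights: 1 no L, 2 kes H, 3 do: L, 4 li L, 5 po L, 6 rid H, 7 rad H.
Parse right to left (heavy = foot alone; LL = one foot; stranded L unfooted): no (ˈkes) do: (li.ˈpo) (ˈrid) (ˈrad).
Foot heads: 2, 5, 6, 7.
Primary stress on the rightmost head = syllable 7.
Secondary stress on 2, 5, 6: no.ˌkes.do:.li.ˌpo.ˌrid.ˈrad.

primary 7, secondary 2, 5, 6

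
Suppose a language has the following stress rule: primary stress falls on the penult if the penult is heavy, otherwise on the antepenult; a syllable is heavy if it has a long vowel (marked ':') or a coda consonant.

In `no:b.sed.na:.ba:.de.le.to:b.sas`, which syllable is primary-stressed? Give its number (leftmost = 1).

Weights: 6 le L, 7 to:b H, 8 sas H.
The penult (syllable 7, to:b) is heavy, so it takes stress.
Primary stress: syllable 7 → no:b.sed.na:.ba:.de.le.ˈto:b.sas.

7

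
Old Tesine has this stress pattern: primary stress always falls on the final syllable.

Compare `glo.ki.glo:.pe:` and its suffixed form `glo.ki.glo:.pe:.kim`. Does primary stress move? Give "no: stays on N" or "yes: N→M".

yes: 4→5

Base `glo.ki.glo:.pe:` (4 syllables):
  The word has 4 syllables; the final syllable is syllable 4 (pe:).
  → primary stress on syllable 4.
Suffixed `glo.ki.glo:.pe:.kim` (5 syllables):
  The word has 5 syllables; the final syllable is syllable 5 (kim).
  → primary stress on syllable 5.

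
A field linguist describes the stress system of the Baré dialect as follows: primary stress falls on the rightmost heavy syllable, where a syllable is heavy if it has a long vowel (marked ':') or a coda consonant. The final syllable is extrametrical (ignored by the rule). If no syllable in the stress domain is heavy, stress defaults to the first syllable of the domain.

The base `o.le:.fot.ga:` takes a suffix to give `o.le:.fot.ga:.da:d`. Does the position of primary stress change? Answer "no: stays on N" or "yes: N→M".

yes: 3→4

Base `o.le:.fot.ga:` (4 syllables):
  The final syllable (4, ga:) is extrametrical; the stress domain is syllables 1–3.
  Weights: 1 o L, 2 le: H, 3 fot H.
  Heavy syllables in the domain: 2, 3. The rightmost is syllable 3 (fot).
  → primary stress on syllable 3.
Suffixed `o.le:.fot.ga:.da:d` (5 syllables):
  The final syllable (5, da:d) is extrametrical; the stress domain is syllables 1–4.
  Weights: 1 o L, 2 le: H, 3 fot H, 4 ga: H.
  Heavy syllables in the domain: 2, 3, 4. The rightmost is syllable 4 (ga:).
  → primary stress on syllable 4.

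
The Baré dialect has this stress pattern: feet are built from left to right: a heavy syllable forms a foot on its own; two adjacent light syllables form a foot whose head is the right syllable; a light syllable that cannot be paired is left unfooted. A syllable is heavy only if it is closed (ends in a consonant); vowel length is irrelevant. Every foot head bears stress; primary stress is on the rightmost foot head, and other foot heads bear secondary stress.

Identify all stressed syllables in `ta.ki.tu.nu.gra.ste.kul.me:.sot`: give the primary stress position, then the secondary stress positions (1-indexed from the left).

Weights: 1 ta L, 2 ki L, 3 tu L, 4 nu L, 5 gra L, 6 ste L, 7 kul H, 8 me: L, 9 sot H.
Parse left to right (heavy = foot alone; LL = one foot; stranded L unfooted): (ta.ˈki) (tu.ˈnu) (gra.ˈste) (ˈkul) me: (ˈsot).
Foot heads: 2, 4, 6, 7, 9.
Primary stress on the rightmost head = syllable 9.
Secondary stress on 2, 4, 6, 7: ta.ˌki.tu.ˌnu.gra.ˌste.ˌkul.me:.ˈsot.

primary 9, secondary 2, 4, 6, 7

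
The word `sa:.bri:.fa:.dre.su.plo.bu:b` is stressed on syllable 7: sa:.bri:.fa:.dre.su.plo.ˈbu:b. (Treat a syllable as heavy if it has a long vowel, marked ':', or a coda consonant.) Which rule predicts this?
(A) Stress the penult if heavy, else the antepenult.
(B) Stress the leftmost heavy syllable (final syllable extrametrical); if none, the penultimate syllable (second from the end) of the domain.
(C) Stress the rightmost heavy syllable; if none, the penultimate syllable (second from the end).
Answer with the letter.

C

Rule A → syllable 5 (observed: 7).
Rule B → syllable 1 (observed: 7).
Rule C → syllable 7 ✓.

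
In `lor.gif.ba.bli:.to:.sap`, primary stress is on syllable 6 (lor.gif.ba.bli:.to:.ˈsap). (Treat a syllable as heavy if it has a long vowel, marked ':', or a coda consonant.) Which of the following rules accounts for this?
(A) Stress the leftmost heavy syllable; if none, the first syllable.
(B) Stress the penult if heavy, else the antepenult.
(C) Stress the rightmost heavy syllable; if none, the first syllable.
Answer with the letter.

C

Rule A → syllable 1 (observed: 6).
Rule B → syllable 5 (observed: 6).
Rule C → syllable 6 ✓.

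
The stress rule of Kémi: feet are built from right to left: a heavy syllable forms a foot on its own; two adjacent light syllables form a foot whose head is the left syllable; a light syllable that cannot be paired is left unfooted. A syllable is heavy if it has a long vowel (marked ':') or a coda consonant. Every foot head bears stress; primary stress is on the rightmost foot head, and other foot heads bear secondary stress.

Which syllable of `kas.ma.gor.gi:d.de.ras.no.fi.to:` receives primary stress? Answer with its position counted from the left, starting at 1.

Weights: 1 kas H, 2 ma L, 3 gor H, 4 gi:d H, 5 de L, 6 ras H, 7 no L, 8 fi L, 9 to: H.
Parse right to left (heavy = foot alone; LL = one foot; stranded L unfooted): (ˈkas) ma (ˈgor) (ˈgi:d) de (ˈras) (ˈno.fi) (ˈto:).
Foot heads: 1, 3, 4, 6, 7, 9.
Primary stress on the rightmost head = syllable 9.
Primary stress: syllable 9 → kas.ma.gor.gi:d.de.ras.no.fi.ˈto:.

9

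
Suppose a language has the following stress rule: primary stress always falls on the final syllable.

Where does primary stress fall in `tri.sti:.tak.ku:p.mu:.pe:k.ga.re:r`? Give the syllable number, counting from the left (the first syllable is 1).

The word has 8 syllables; the final syllable is syllable 8 (re:r).
Primary stress: syllable 8 → tri.sti:.tak.ku:p.mu:.pe:k.ga.ˈre:r.

8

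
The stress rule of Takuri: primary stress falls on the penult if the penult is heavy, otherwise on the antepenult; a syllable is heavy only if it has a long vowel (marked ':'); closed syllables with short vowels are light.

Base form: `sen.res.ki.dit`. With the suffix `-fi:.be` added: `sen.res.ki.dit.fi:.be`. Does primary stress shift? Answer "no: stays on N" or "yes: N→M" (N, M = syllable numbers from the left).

Base `sen.res.ki.dit` (4 syllables):
  Weights: 2 res L, 3 ki L, 4 dit L.
  The penult (syllable 3, ki) is light, so stress falls on the antepenult (syllable 2, res).
  → primary stress on syllable 2.
Suffixed `sen.res.ki.dit.fi:.be` (6 syllables):
  Weights: 4 dit L, 5 fi: H, 6 be L.
  The penult (syllable 5, fi:) is heavy, so it takes stress.
  → primary stress on syllable 5.

yes: 2→5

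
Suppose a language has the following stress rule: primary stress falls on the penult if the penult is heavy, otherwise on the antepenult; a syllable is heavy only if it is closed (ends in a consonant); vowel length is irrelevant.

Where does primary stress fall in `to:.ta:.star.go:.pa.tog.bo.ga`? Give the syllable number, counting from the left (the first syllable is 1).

6

Weights: 6 tog H, 7 bo L, 8 ga L.
The penult (syllable 7, bo) is light, so stress falls on the antepenult (syllable 6, tog).
Primary stress: syllable 6 → to:.ta:.star.go:.pa.ˈtog.bo.ga.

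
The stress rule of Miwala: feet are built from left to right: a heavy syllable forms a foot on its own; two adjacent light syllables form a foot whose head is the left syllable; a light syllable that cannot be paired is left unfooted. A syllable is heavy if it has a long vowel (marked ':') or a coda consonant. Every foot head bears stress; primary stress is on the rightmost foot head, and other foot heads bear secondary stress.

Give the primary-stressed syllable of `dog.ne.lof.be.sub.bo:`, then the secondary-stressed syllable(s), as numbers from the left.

primary 6, secondary 1, 3, 5

Weights: 1 dog H, 2 ne L, 3 lof H, 4 be L, 5 sub H, 6 bo: H.
Parse left to right (heavy = foot alone; LL = one foot; stranded L unfooted): (ˈdog) ne (ˈlof) be (ˈsub) (ˈbo:).
Foot heads: 1, 3, 5, 6.
Primary stress on the rightmost head = syllable 6.
Secondary stress on 1, 3, 5: ˌdog.ne.ˌlof.be.ˌsub.ˈbo:.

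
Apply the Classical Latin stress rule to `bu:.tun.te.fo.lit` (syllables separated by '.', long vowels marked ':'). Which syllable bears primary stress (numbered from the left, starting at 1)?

3

Classical Latin: stress the penult if heavy (long vowel or closed), else the antepenult.
Weights: 3 te L, 4 fo L, 5 lit H.
The penult (syllable 4, fo) is light, so stress falls on the antepenult (syllable 3, te).
Stress on syllable 3: bu:.tun.ˈte.fo.lit.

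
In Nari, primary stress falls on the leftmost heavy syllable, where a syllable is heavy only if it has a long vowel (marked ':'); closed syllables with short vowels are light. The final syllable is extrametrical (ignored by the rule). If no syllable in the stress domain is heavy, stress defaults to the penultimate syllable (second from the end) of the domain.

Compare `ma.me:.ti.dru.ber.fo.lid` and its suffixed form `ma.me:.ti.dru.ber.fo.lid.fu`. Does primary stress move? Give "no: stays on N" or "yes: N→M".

no: stays on 2

Base `ma.me:.ti.dru.ber.fo.lid` (7 syllables):
  The final syllable (7, lid) is extrametrical; the stress domain is syllables 1–6.
  Weights: 1 ma L, 2 me: H, 3 ti L, 4 dru L, 5 ber L, 6 fo L.
  Heavy syllables in the domain: 2. The leftmost is syllable 2 (me:).
  → primary stress on syllable 2.
Suffixed `ma.me:.ti.dru.ber.fo.lid.fu` (8 syllables):
  The final syllable (8, fu) is extrametrical; the stress domain is syllables 1–7.
  Weights: 1 ma L, 2 me: H, 3 ti L, 4 dru L, 5 ber L, 6 fo L, 7 lid L.
  Heavy syllables in the domain: 2. The leftmost is syllable 2 (me:).
  → primary stress on syllable 2.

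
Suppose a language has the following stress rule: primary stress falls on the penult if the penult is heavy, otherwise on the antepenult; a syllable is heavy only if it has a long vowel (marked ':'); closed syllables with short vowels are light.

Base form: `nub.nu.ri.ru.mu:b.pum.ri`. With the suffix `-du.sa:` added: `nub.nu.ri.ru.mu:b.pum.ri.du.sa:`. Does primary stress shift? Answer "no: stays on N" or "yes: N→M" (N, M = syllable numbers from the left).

yes: 5→7

Base `nub.nu.ri.ru.mu:b.pum.ri` (7 syllables):
  Weights: 5 mu:b H, 6 pum L, 7 ri L.
  The penult (syllable 6, pum) is light, so stress falls on the antepenult (syllable 5, mu:b).
  → primary stress on syllable 5.
Suffixed `nub.nu.ri.ru.mu:b.pum.ri.du.sa:` (9 syllables):
  Weights: 7 ri L, 8 du L, 9 sa: H.
  The penult (syllable 8, du) is light, so stress falls on the antepenult (syllable 7, ri).
  → primary stress on syllable 7.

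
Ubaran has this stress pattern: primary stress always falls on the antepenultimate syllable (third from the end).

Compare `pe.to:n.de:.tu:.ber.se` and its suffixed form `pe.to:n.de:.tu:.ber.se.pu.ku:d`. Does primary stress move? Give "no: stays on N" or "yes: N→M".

Base `pe.to:n.de:.tu:.ber.se` (6 syllables):
  The word has 6 syllables; the antepenultimate syllable (third from the end) is syllable 4 (tu:).
  → primary stress on syllable 4.
Suffixed `pe.to:n.de:.tu:.ber.se.pu.ku:d` (8 syllables):
  The word has 8 syllables; the antepenultimate syllable (third from the end) is syllable 6 (se).
  → primary stress on syllable 6.

yes: 4→6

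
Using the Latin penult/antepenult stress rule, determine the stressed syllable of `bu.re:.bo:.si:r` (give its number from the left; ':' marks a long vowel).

Classical Latin: stress the penult if heavy (long vowel or closed), else the antepenult.
Weights: 2 re: H, 3 bo: H, 4 si:r H.
The penult (syllable 3, bo:) is heavy, so it takes stress.
Stress on syllable 3: bu.re:.ˈbo:.si:r.

3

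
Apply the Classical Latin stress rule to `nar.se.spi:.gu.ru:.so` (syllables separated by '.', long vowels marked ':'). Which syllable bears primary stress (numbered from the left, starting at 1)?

Classical Latin: stress the penult if heavy (long vowel or closed), else the antepenult.
Weights: 4 gu L, 5 ru: H, 6 so L.
The penult (syllable 5, ru:) is heavy, so it takes stress.
Stress on syllable 5: nar.se.spi:.gu.ˈru:.so.

5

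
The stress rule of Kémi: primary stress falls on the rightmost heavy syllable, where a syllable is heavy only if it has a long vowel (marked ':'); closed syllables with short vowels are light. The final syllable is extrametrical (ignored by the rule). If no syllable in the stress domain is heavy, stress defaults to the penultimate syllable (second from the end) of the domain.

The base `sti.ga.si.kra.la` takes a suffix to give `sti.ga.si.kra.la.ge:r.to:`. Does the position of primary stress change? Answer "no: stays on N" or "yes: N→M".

yes: 3→6

Base `sti.ga.si.kra.la` (5 syllables):
  The final syllable (5, la) is extrametrical; the stress domain is syllables 1–4.
  Weights: 1 sti L, 2 ga L, 3 si L, 4 kra L.
  No heavy syllable in the domain; default to the penultimate syllable (second from the end) of the domain = syllable 3.
  → primary stress on syllable 3.
Suffixed `sti.ga.si.kra.la.ge:r.to:` (7 syllables):
  The final syllable (7, to:) is extrametrical; the stress domain is syllables 1–6.
  Weights: 1 sti L, 2 ga L, 3 si L, 4 kra L, 5 la L, 6 ge:r H.
  Heavy syllables in the domain: 6. The rightmost is syllable 6 (ge:r).
  → primary stress on syllable 6.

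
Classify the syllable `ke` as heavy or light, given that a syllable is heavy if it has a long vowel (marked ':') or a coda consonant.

light

`ke`: short vowel, open (no coda). Short vowel, open → light.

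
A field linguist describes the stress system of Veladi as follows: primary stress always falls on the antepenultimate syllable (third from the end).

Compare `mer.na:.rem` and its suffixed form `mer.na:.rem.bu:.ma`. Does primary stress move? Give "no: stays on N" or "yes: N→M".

Base `mer.na:.rem` (3 syllables):
  The word has 3 syllables; the antepenultimate syllable (third from the end) is syllable 1 (mer).
  → primary stress on syllable 1.
Suffixed `mer.na:.rem.bu:.ma` (5 syllables):
  The word has 5 syllables; the antepenultimate syllable (third from the end) is syllable 3 (rem).
  → primary stress on syllable 3.

yes: 1→3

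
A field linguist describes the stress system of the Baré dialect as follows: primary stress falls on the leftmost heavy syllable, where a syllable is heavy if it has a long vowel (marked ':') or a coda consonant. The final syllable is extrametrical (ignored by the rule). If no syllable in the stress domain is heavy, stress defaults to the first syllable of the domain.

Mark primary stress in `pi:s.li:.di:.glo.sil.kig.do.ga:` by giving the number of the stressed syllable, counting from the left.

1

The final syllable (8, ga:) is extrametrical; the stress domain is syllables 1–7.
Weights: 1 pi:s H, 2 li: H, 3 di: H, 4 glo L, 5 sil H, 6 kig H, 7 do L.
Heavy syllables in the domain: 1, 2, 3, 5, 6. The leftmost is syllable 1 (pi:s).
Primary stress: syllable 1 → ˈpi:s.li:.di:.glo.sil.kig.do.ga:.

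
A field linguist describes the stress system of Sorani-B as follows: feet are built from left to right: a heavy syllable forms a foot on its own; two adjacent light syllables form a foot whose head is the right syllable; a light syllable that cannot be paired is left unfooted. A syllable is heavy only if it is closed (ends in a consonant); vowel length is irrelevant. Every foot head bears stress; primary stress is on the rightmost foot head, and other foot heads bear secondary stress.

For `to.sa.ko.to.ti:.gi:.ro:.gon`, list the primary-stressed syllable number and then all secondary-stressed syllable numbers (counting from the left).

primary 8, secondary 2, 4, 6

Weights: 1 to L, 2 sa L, 3 ko L, 4 to L, 5 ti: L, 6 gi: L, 7 ro: L, 8 gon H.
Parse left to right (heavy = foot alone; LL = one foot; stranded L unfooted): (to.ˈsa) (ko.ˈto) (ti:.ˈgi:) ro: (ˈgon).
Foot heads: 2, 4, 6, 8.
Primary stress on the rightmost head = syllable 8.
Secondary stress on 2, 4, 6: to.ˌsa.ko.ˌto.ti:.ˌgi:.ro:.ˈgon.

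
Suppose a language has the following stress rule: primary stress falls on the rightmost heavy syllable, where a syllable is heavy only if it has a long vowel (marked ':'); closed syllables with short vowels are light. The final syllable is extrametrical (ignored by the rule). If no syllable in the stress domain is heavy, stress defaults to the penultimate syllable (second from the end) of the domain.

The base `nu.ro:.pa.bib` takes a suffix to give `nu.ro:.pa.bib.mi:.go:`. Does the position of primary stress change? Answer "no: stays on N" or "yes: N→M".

Base `nu.ro:.pa.bib` (4 syllables):
  The final syllable (4, bib) is extrametrical; the stress domain is syllables 1–3.
  Weights: 1 nu L, 2 ro: H, 3 pa L.
  Heavy syllables in the domain: 2. The rightmost is syllable 2 (ro:).
  → primary stress on syllable 2.
Suffixed `nu.ro:.pa.bib.mi:.go:` (6 syllables):
  The final syllable (6, go:) is extrametrical; the stress domain is syllables 1–5.
  Weights: 1 nu L, 2 ro: H, 3 pa L, 4 bib L, 5 mi: H.
  Heavy syllables in the domain: 2, 5. The rightmost is syllable 5 (mi:).
  → primary stress on syllable 5.

yes: 2→5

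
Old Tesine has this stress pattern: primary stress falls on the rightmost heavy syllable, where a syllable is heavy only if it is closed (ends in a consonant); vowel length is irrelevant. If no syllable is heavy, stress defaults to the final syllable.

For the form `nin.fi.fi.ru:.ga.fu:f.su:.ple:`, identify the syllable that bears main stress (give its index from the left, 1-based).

Weights: 1 nin H, 2 fi L, 3 fi L, 4 ru: L, 5 ga L, 6 fu:f H, 7 su: L, 8 ple: L.
Heavy syllables in the domain: 1, 6. The rightmost is syllable 6 (fu:f).
Primary stress: syllable 6 → nin.fi.fi.ru:.ga.ˈfu:f.su:.ple:.

6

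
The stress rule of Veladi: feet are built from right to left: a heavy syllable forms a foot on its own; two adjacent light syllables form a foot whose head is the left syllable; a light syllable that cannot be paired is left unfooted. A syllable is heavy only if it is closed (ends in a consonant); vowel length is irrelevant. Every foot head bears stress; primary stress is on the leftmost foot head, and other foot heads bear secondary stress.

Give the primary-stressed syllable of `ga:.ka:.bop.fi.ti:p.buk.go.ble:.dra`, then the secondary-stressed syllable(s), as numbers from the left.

primary 1, secondary 3, 5, 6, 8

Weights: 1 ga: L, 2 ka: L, 3 bop H, 4 fi L, 5 ti:p H, 6 buk H, 7 go L, 8 ble: L, 9 dra L.
Parse right to left (heavy = foot alone; LL = one foot; stranded L unfooted): (ˈga:.ka:) (ˈbop) fi (ˈti:p) (ˈbuk) go (ˈble:.dra).
Foot heads: 1, 3, 5, 6, 8.
Primary stress on the leftmost head = syllable 1.
Secondary stress on 3, 5, 6, 8: ˈga:.ka:.ˌbop.fi.ˌti:p.ˌbuk.go.ˌble:.dra.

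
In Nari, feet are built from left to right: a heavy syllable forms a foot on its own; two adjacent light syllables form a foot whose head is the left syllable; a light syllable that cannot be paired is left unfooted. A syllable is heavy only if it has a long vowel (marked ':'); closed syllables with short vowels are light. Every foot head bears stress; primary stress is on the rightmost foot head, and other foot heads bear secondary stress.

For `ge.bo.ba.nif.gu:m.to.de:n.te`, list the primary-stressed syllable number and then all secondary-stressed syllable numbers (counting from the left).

Weights: 1 ge L, 2 bo L, 3 ba L, 4 nif L, 5 gu:m H, 6 to L, 7 de:n H, 8 te L.
Parse left to right (heavy = foot alone; LL = one foot; stranded L unfooted): (ˈge.bo) (ˈba.nif) (ˈgu:m) to (ˈde:n) te.
Foot heads: 1, 3, 5, 7.
Primary stress on the rightmost head = syllable 7.
Secondary stress on 1, 3, 5: ˌge.bo.ˌba.nif.ˌgu:m.to.ˈde:n.te.

primary 7, secondary 1, 3, 5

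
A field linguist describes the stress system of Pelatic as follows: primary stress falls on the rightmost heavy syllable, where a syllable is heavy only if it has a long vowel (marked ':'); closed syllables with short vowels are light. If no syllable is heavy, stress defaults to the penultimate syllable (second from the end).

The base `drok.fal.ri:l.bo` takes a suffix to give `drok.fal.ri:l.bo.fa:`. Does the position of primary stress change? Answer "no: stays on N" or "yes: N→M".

Base `drok.fal.ri:l.bo` (4 syllables):
  Weights: 1 drok L, 2 fal L, 3 ri:l H, 4 bo L.
  Heavy syllables in the domain: 3. The rightmost is syllable 3 (ri:l).
  → primary stress on syllable 3.
Suffixed `drok.fal.ri:l.bo.fa:` (5 syllables):
  Weights: 1 drok L, 2 fal L, 3 ri:l H, 4 bo L, 5 fa: H.
  Heavy syllables in the domain: 3, 5. The rightmost is syllable 5 (fa:).
  → primary stress on syllable 5.

yes: 3→5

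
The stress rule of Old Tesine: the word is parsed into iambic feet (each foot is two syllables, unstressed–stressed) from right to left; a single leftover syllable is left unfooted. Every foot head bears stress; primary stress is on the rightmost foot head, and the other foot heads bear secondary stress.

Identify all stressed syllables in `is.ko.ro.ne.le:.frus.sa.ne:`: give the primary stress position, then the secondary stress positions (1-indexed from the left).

primary 8, secondary 2, 4, 6

Parse right to left into iambic (σˈσ) feet: (is.ˈko) (ro.ˈne) (le:.ˈfrus) (sa.ˈne:).
Foot heads (stressed positions): 2, 4, 6, 8.
End Rule Rightmost: primary stress on the rightmost head = syllable 8.
Secondary stress on 2, 4, 6: is.ˌko.ro.ˌne.le:.ˌfrus.sa.ˈne:.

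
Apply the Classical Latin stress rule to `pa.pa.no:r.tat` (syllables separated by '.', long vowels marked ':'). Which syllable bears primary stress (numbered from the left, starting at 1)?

3

Classical Latin: stress the penult if heavy (long vowel or closed), else the antepenult.
Weights: 2 pa L, 3 no:r H, 4 tat H.
The penult (syllable 3, no:r) is heavy, so it takes stress.
Stress on syllable 3: pa.pa.ˈno:r.tat.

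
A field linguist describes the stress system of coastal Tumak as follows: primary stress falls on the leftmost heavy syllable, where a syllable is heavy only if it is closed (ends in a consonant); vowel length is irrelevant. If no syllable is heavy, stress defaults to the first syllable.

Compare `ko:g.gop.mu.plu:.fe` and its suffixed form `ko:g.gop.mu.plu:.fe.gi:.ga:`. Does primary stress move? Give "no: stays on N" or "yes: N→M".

Base `ko:g.gop.mu.plu:.fe` (5 syllables):
  Weights: 1 ko:g H, 2 gop H, 3 mu L, 4 plu: L, 5 fe L.
  Heavy syllables in the domain: 1, 2. The leftmost is syllable 1 (ko:g).
  → primary stress on syllable 1.
Suffixed `ko:g.gop.mu.plu:.fe.gi:.ga:` (7 syllables):
  Weights: 1 ko:g H, 2 gop H, 3 mu L, 4 plu: L, 5 fe L, 6 gi: L, 7 ga: L.
  Heavy syllables in the domain: 1, 2. The leftmost is syllable 1 (ko:g).
  → primary stress on syllable 1.

no: stays on 1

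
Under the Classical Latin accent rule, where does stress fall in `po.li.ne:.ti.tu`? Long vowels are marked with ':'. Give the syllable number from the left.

Classical Latin: stress the penult if heavy (long vowel or closed), else the antepenult.
Weights: 3 ne: H, 4 ti L, 5 tu L.
The penult (syllable 4, ti) is light, so stress falls on the antepenult (syllable 3, ne:).
Stress on syllable 3: po.li.ˈne:.ti.tu.

3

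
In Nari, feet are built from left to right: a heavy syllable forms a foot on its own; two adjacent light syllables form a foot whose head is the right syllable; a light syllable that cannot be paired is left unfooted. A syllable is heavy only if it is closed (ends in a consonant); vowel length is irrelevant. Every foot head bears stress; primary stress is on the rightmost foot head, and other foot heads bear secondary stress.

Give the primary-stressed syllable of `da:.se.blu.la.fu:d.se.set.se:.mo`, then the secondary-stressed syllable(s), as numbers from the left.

primary 9, secondary 2, 4, 5, 7

Weights: 1 da: L, 2 se L, 3 blu L, 4 la L, 5 fu:d H, 6 se L, 7 set H, 8 se: L, 9 mo L.
Parse left to right (heavy = foot alone; LL = one foot; stranded L unfooted): (da:.ˈse) (blu.ˈla) (ˈfu:d) se (ˈset) (se:.ˈmo).
Foot heads: 2, 4, 5, 7, 9.
Primary stress on the rightmost head = syllable 9.
Secondary stress on 2, 4, 5, 7: da:.ˌse.blu.ˌla.ˌfu:d.se.ˌset.se:.ˈmo.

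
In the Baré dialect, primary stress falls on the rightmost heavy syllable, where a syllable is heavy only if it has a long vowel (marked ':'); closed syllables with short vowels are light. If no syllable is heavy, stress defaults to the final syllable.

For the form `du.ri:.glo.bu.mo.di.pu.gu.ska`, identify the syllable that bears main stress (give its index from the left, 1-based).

2

Weights: 1 du L, 2 ri: H, 3 glo L, 4 bu L, 5 mo L, 6 di L, 7 pu L, 8 gu L, 9 ska L.
Heavy syllables in the domain: 2. The rightmost is syllable 2 (ri:).
Primary stress: syllable 2 → du.ˈri:.glo.bu.mo.di.pu.gu.ska.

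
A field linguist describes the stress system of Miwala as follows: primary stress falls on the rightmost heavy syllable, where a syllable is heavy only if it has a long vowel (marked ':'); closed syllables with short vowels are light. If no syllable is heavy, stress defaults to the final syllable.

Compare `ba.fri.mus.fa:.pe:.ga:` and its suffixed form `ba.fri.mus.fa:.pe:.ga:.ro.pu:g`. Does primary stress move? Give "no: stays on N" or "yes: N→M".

yes: 6→8

Base `ba.fri.mus.fa:.pe:.ga:` (6 syllables):
  Weights: 1 ba L, 2 fri L, 3 mus L, 4 fa: H, 5 pe: H, 6 ga: H.
  Heavy syllables in the domain: 4, 5, 6. The rightmost is syllable 6 (ga:).
  → primary stress on syllable 6.
Suffixed `ba.fri.mus.fa:.pe:.ga:.ro.pu:g` (8 syllables):
  Weights: 1 ba L, 2 fri L, 3 mus L, 4 fa: H, 5 pe: H, 6 ga: H, 7 ro L, 8 pu:g H.
  Heavy syllables in the domain: 4, 5, 6, 8. The rightmost is syllable 8 (pu:g).
  → primary stress on syllable 8.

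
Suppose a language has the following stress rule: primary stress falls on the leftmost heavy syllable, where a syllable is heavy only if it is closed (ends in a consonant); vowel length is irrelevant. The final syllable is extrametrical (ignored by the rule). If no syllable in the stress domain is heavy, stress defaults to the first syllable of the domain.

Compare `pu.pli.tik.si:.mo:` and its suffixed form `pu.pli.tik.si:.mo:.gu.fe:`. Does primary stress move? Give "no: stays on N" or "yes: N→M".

Base `pu.pli.tik.si:.mo:` (5 syllables):
  The final syllable (5, mo:) is extrametrical; the stress domain is syllables 1–4.
  Weights: 1 pu L, 2 pli L, 3 tik H, 4 si: L.
  Heavy syllables in the domain: 3. The leftmost is syllable 3 (tik).
  → primary stress on syllable 3.
Suffixed `pu.pli.tik.si:.mo:.gu.fe:` (7 syllables):
  The final syllable (7, fe:) is extrametrical; the stress domain is syllables 1–6.
  Weights: 1 pu L, 2 pli L, 3 tik H, 4 si: L, 5 mo: L, 6 gu L.
  Heavy syllables in the domain: 3. The leftmost is syllable 3 (tik).
  → primary stress on syllable 3.

no: stays on 3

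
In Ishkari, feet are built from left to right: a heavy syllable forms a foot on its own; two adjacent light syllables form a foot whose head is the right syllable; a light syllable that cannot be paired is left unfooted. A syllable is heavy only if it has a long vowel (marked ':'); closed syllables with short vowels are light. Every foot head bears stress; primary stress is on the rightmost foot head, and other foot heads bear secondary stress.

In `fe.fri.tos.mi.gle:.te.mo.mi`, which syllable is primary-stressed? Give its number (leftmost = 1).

7

Weights: 1 fe L, 2 fri L, 3 tos L, 4 mi L, 5 gle: H, 6 te L, 7 mo L, 8 mi L.
Parse left to right (heavy = foot alone; LL = one foot; stranded L unfooted): (fe.ˈfri) (tos.ˈmi) (ˈgle:) (te.ˈmo) mi.
Foot heads: 2, 4, 5, 7.
Primary stress on the rightmost head = syllable 7.
Primary stress: syllable 7 → fe.fri.tos.mi.gle:.te.ˈmo.mi.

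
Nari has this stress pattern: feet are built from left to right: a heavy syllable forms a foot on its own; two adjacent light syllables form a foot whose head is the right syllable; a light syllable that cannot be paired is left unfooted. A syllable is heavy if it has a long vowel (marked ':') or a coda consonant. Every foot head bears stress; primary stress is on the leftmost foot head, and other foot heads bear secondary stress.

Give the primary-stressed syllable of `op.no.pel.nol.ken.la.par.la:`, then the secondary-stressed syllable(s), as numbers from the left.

Weights: 1 op H, 2 no L, 3 pel H, 4 nol H, 5 ken H, 6 la L, 7 par H, 8 la: H.
Parse left to right (heavy = foot alone; LL = one foot; stranded L unfooted): (ˈop) no (ˈpel) (ˈnol) (ˈken) la (ˈpar) (ˈla:).
Foot heads: 1, 3, 4, 5, 7, 8.
Primary stress on the leftmost head = syllable 1.
Secondary stress on 3, 4, 5, 7, 8: ˈop.no.ˌpel.ˌnol.ˌken.la.ˌpar.ˌla:.

primary 1, secondary 3, 4, 5, 7, 8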